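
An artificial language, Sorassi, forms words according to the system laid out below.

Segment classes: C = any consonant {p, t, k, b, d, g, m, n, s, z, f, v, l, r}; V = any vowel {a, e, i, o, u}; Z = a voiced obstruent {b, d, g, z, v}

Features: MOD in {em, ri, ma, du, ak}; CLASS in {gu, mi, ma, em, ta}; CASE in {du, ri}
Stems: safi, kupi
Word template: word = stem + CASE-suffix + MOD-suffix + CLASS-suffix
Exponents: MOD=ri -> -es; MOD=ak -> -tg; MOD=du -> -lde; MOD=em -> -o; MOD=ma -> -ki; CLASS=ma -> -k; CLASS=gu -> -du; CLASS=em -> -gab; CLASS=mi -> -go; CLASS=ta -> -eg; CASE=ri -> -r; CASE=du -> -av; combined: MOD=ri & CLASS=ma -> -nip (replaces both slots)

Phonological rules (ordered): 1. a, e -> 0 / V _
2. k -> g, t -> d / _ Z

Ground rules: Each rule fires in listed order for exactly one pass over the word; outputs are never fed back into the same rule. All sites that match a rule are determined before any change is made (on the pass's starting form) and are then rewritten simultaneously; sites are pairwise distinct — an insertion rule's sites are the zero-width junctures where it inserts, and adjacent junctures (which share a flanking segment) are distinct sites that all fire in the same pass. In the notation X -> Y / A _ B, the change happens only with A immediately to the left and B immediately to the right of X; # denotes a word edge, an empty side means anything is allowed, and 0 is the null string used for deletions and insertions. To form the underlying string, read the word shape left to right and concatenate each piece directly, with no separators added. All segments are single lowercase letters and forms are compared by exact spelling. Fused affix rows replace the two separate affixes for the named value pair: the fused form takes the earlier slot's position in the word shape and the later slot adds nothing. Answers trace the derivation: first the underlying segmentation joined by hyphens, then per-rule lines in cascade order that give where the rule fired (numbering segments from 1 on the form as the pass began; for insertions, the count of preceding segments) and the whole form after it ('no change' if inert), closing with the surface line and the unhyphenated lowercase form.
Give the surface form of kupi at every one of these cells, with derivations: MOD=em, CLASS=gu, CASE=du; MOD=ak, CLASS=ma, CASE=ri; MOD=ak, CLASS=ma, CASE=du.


cell MOD=em, CLASS=gu, CASE=du:
underlying: kupi-av-o-du
1. a, e -> 0 / V _: fires at position(s) 5: kupivodu
2. k -> g, t -> d / _ Z: no change
surface: kupivodu

cell MOD=ak, CLASS=ma, CASE=ri:
underlying: kupi-r-tg-k
1. a, e -> 0 / V _: no change
2. k -> g, t -> d / _ Z: fires at position(s) 6: kupirdgk
surface: kupirdgk

cell MOD=ak, CLASS=ma, CASE=du:
underlying: kupi-av-tg-k
1. a, e -> 0 / V _: fires at position(s) 5: kupivtgk
2. k -> g, t -> d / _ Z: fires at position(s) 6: kupivdgk
surface: kupivdgk


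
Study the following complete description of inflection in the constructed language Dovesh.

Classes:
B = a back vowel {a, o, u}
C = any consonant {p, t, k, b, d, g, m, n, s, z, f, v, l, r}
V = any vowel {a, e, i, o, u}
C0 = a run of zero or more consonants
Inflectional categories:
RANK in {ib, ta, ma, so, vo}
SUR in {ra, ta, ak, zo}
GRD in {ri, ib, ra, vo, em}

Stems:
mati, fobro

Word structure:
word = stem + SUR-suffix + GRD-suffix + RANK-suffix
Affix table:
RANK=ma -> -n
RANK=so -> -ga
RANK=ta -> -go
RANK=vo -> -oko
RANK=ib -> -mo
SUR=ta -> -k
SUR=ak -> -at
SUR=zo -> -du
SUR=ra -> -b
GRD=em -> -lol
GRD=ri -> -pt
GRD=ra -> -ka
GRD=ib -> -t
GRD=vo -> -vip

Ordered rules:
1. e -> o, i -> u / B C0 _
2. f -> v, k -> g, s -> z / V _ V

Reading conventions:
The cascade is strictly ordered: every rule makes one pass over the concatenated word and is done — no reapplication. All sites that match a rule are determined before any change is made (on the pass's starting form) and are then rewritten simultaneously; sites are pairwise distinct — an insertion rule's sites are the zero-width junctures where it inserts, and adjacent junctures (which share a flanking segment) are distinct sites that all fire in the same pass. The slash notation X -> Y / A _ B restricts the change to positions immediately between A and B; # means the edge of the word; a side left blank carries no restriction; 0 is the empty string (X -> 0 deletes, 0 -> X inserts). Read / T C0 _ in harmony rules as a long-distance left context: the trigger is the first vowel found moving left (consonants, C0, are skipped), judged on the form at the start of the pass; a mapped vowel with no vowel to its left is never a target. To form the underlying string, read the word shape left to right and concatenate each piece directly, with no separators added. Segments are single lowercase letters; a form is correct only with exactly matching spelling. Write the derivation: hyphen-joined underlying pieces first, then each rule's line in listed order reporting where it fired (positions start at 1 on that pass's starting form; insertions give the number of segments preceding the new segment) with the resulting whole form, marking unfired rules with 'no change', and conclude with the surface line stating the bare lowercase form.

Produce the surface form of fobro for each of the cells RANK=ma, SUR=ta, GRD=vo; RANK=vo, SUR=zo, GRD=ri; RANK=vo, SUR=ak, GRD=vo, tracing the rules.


cell RANK=ma, SUR=ta, GRD=vo:
underlying: fobro-k-vip-n
1. e -> o, i -> u / B C0 _: fires at position(s) 8: fobrokvupn
2. f -> v, k -> g, s -> z / V _ V: no change
surface: fobrokvupn

cell RANK=vo, SUR=zo, GRD=ri:
underlying: fobro-du-pt-oko
1. e -> o, i -> u / B C0 _: no change
2. f -> v, k -> g, s -> z / V _ V: fires at position(s) 11: fobroduptogo
surface: fobroduptogo

cell RANK=vo, SUR=ak, GRD=vo:
underlying: fobro-at-vip-oko
1. e -> o, i -> u / B C0 _: fires at position(s) 9: fobroatvupoko
2. f -> v, k -> g, s -> z / V _ V: fires at position(s) 12: fobroatvupogo
surface: fobroatvupogo


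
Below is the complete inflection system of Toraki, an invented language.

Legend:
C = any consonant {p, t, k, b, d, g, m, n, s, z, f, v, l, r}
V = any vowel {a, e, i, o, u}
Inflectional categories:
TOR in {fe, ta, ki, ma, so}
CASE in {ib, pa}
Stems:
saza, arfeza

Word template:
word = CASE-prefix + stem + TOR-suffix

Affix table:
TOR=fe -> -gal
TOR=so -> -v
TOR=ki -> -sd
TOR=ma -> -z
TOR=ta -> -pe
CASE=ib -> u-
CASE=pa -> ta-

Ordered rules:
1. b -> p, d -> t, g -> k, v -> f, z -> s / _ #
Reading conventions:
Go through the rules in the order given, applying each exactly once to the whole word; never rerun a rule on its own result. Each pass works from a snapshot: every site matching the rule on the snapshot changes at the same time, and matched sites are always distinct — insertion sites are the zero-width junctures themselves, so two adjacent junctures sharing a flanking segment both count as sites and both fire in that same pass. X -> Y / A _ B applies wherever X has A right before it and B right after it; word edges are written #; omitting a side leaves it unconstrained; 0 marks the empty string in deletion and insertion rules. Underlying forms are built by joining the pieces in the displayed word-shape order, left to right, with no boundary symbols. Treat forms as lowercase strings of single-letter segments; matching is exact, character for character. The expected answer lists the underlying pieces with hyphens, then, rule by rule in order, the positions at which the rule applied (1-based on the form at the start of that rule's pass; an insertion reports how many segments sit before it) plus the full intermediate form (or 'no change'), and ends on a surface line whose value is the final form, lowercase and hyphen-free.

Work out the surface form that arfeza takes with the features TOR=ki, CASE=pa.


underlying: ta-arfeza-sd
1. b -> p, d -> t, g -> k, v -> f, z -> s / _ #: fires at position(s) 10: taarfezast
surface: taarfezast


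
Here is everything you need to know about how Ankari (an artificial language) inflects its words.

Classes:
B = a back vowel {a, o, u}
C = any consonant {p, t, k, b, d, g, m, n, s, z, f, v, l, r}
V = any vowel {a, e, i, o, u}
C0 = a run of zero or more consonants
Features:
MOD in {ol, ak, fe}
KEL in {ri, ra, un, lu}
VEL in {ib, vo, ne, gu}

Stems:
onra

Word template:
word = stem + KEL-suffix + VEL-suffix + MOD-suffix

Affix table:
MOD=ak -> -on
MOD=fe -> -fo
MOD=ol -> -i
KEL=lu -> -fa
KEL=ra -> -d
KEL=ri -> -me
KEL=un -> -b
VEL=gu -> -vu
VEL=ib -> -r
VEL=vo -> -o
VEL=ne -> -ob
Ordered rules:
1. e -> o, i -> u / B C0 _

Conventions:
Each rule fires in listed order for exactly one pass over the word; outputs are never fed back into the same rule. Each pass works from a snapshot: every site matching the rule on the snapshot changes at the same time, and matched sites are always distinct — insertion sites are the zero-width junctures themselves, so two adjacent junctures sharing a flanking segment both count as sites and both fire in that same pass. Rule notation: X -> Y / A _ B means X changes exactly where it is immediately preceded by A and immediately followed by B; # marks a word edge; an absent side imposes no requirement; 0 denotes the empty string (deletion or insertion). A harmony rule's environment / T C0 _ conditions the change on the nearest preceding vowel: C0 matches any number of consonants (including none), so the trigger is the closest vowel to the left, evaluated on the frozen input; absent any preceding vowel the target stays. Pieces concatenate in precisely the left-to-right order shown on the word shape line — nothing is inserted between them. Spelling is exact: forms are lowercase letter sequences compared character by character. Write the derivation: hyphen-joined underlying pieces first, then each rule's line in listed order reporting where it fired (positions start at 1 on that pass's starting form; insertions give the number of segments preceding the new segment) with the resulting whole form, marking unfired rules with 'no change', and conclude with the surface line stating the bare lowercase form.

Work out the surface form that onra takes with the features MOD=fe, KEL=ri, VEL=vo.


underlying: onra-me-o-fo
1. e -> o, i -> u / B C0 _: fires at position(s) 6: onramoofo
surface: onramoofo


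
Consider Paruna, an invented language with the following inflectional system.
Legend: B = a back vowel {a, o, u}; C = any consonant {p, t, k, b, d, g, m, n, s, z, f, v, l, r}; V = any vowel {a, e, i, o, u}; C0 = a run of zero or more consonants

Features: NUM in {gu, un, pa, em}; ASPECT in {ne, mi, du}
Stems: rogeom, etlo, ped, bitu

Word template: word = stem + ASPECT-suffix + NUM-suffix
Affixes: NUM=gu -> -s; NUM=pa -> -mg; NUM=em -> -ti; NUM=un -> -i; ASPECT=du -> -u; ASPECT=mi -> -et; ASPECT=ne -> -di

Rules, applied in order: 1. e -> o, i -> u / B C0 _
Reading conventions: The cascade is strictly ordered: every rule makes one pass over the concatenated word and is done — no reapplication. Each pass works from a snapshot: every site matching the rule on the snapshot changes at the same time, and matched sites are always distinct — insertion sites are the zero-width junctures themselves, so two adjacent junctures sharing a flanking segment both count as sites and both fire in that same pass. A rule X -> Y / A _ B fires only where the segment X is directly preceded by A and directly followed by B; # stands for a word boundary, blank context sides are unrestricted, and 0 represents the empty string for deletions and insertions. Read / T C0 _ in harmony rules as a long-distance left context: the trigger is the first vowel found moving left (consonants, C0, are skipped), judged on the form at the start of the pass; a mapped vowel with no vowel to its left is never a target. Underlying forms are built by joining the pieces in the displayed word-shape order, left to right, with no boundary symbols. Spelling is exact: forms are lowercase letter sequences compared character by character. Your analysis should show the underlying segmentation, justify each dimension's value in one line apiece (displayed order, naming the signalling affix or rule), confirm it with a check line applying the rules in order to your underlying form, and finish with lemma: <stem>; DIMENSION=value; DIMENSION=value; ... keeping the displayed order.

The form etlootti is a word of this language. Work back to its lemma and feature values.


underlying: etlo-et-ti
NUM=em - signalled by the affix -ti
ASPECT=mi - signalled by the affix -et
check: etloetti -> etlootti
lemma: etlo; NUM=em; ASPECT=mi


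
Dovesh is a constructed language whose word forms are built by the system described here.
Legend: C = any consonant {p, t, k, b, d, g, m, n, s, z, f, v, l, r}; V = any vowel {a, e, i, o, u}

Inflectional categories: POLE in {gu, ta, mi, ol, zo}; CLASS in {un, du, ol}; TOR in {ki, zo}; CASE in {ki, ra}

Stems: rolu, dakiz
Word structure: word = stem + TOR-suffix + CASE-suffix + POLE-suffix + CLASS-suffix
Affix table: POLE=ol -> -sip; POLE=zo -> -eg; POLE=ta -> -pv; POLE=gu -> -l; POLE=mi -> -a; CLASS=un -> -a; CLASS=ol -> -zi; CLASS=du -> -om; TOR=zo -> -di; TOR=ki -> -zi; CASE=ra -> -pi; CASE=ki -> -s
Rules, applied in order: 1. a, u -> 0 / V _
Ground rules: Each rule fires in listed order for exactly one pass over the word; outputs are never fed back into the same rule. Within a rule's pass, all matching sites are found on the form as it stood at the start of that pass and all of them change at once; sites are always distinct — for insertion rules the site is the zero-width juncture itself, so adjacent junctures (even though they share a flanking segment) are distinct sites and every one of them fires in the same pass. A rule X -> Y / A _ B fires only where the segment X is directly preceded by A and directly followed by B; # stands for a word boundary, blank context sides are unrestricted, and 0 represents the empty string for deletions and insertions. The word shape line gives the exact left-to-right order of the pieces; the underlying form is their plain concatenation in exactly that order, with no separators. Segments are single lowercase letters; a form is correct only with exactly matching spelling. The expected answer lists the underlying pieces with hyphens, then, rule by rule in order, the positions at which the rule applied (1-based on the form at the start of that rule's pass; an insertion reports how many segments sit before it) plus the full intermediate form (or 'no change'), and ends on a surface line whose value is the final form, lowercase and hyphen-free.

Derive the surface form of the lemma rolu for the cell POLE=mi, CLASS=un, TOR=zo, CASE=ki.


underlying: rolu-di-s-a-a
1. a, u -> 0 / V _: fires at position(s) 9: roludisa
surface: roludisa


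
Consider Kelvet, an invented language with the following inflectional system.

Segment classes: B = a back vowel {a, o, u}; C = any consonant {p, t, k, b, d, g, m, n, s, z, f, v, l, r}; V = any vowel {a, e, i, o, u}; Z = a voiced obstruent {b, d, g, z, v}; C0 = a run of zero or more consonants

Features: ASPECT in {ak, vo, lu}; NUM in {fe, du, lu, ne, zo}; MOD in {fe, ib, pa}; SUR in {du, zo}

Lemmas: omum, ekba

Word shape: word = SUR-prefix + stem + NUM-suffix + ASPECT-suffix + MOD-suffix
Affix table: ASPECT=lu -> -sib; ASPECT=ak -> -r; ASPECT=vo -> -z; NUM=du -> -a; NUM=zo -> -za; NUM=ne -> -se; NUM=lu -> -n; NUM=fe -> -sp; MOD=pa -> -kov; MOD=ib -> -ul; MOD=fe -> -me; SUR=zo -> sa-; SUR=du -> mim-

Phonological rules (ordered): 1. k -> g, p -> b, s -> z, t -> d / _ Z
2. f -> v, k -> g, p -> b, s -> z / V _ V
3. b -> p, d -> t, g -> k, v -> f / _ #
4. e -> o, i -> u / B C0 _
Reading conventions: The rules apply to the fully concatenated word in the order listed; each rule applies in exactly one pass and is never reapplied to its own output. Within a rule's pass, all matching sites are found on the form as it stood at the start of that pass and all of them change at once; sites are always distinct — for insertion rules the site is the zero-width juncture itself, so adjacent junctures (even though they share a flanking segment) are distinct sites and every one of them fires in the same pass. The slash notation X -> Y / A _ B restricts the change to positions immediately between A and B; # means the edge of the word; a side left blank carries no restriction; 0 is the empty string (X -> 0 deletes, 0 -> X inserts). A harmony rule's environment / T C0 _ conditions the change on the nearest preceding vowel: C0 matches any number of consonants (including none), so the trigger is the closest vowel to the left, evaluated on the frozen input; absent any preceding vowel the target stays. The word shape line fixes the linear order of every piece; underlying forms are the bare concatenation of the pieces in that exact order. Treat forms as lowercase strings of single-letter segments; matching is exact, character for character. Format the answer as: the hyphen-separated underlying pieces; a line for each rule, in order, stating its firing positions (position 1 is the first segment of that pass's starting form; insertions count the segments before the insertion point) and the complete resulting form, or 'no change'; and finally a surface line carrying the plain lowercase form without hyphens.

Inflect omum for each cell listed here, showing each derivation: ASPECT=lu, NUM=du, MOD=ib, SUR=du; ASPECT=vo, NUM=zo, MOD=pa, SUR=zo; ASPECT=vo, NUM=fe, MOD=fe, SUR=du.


cell ASPECT=lu, NUM=du, MOD=ib, SUR=du:
underlying: mim-omum-a-sib-ul
1. k -> g, p -> b, s -> z, t -> d / _ Z: no change
2. f -> v, k -> g, p -> b, s -> z / V _ V: fires at position(s) 9: mimomumazibul
3. b -> p, d -> t, g -> k, v -> f / _ #: no change
4. e -> o, i -> u / B C0 _: fires at position(s) 10: mimomumazubul
surface: mimomumazubul

cell ASPECT=vo, NUM=zo, MOD=pa, SUR=zo:
underlying: sa-omum-za-z-kov
1. k -> g, p -> b, s -> z, t -> d / _ Z: no change
2. f -> v, k -> g, p -> b, s -> z / V _ V: no change
3. b -> p, d -> t, g -> k, v -> f / _ #: fires at position(s) 12: saomumzazkof
4. e -> o, i -> u / B C0 _: no change
surface: saomumzazkof

cell ASPECT=vo, NUM=fe, MOD=fe, SUR=du:
underlying: mim-omum-sp-z-me
1. k -> g, p -> b, s -> z, t -> d / _ Z: fires at position(s) 9: mimomumsbzme
2. f -> v, k -> g, p -> b, s -> z / V _ V: no change
3. b -> p, d -> t, g -> k, v -> f / _ #: no change
4. e -> o, i -> u / B C0 _: fires at position(s) 12: mimomumsbzmo
surface: mimomumsbzmo


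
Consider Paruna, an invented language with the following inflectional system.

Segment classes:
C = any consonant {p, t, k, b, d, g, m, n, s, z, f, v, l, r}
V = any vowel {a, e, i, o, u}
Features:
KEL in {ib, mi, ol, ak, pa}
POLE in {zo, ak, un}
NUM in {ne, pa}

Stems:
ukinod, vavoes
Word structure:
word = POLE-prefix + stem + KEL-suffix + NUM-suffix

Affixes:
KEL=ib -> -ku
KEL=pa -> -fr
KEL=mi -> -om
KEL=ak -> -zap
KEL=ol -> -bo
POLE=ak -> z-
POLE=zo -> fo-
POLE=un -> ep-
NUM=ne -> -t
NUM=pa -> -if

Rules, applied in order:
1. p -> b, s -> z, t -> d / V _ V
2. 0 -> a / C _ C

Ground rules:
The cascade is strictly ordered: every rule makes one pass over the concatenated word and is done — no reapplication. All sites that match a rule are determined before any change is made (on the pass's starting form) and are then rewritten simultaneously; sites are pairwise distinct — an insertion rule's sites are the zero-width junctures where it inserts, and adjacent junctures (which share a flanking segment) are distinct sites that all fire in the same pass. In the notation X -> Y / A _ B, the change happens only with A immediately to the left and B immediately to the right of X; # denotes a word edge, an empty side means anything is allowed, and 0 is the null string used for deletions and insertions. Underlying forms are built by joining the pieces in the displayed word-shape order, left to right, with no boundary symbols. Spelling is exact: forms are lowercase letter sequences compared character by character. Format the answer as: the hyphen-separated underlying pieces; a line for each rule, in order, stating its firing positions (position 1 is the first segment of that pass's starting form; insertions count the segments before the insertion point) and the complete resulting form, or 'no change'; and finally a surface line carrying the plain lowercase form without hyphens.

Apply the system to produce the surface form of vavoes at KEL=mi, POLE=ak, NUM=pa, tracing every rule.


underlying: z-vavoes-om-if
1. p -> b, s -> z, t -> d / V _ V: fires at position(s) 7: zvavoezomif
2. 0 -> a / C _ C: inserts after position(s) 1: zavavoezomif
surface: zavavoezomif


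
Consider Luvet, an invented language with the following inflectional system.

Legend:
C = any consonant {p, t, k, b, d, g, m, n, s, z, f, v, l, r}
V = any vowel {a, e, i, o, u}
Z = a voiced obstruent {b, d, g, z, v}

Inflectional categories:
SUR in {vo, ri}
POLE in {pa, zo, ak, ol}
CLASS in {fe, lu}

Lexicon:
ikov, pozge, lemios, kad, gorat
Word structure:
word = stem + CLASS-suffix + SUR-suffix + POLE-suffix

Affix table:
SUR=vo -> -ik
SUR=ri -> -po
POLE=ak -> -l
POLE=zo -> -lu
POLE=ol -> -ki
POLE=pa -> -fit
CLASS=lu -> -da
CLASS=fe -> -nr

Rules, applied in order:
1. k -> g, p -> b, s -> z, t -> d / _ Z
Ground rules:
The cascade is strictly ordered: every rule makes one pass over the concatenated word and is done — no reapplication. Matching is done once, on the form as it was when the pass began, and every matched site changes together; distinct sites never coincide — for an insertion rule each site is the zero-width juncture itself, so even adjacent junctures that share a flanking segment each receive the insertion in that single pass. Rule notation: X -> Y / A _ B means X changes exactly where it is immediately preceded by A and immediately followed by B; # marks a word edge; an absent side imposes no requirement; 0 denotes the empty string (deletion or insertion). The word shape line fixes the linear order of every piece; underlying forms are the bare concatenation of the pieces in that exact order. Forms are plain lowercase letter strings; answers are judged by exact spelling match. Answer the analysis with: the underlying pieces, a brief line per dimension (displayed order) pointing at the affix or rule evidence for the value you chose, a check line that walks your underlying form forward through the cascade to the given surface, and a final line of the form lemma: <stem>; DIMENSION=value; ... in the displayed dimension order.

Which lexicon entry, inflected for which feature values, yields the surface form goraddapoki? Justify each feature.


underlying: gorat-da-po-ki
SUR=ri - signalled by the affix -po
POLE=ol - signalled by the affix -ki
CLASS=lu - signalled by the affix -da
check: goratdapoki -> goraddapoki
lemma: gorat; SUR=ri; POLE=ol; CLASS=lu


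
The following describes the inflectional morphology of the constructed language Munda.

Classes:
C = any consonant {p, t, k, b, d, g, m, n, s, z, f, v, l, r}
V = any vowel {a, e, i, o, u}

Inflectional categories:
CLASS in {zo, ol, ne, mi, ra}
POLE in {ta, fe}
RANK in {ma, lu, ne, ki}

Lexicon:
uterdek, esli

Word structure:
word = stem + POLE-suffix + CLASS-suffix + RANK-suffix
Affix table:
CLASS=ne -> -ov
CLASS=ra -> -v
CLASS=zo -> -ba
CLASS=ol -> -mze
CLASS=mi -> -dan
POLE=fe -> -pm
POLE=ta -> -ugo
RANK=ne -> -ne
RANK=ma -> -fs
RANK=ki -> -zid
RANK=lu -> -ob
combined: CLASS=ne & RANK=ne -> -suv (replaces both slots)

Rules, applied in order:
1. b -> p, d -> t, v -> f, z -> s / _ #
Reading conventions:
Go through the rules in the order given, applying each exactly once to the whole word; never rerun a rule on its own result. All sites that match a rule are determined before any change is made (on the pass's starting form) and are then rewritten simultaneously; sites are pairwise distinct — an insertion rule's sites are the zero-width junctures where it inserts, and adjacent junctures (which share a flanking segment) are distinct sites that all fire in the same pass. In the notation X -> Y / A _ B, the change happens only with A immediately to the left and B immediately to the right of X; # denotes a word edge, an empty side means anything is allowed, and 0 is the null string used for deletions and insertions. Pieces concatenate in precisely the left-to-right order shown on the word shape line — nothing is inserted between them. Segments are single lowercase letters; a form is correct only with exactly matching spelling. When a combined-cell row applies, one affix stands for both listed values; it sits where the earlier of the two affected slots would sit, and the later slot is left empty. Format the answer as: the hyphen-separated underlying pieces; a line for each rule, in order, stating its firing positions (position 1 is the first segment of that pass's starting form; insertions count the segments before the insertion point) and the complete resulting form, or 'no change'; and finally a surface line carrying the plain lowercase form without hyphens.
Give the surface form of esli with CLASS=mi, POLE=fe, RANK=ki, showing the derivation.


underlying: esli-pm-dan-zid
1. b -> p, d -> t, v -> f, z -> s / _ #: fires at position(s) 12: eslipmdanzit
surface: eslipmdanzit


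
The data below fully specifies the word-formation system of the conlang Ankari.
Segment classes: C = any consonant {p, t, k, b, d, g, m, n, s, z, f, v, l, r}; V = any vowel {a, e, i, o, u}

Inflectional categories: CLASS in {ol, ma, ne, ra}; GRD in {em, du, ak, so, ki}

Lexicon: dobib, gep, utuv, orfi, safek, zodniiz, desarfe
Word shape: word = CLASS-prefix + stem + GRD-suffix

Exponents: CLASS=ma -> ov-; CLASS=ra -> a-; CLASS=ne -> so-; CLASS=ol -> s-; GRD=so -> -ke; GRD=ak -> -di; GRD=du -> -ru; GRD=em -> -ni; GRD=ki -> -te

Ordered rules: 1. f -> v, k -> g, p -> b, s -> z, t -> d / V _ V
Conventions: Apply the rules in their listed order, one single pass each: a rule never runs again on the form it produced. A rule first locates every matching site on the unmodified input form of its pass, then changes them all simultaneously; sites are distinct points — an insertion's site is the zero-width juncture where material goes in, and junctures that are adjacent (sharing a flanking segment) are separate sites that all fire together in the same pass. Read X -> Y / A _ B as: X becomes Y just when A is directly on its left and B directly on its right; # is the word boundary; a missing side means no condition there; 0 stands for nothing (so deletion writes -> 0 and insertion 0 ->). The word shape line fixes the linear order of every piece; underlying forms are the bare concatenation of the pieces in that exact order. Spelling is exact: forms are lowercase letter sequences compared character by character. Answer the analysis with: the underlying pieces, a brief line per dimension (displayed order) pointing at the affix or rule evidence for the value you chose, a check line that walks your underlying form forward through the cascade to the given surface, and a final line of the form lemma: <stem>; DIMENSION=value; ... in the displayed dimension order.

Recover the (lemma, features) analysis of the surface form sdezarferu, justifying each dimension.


underlying: s-desarfe-ru
CLASS=ol - signalled by the affix s-
GRD=du - signalled by the affix -ru
check: sdesarferu -> sdezarferu
lemma: desarfe; CLASS=ol; GRD=du


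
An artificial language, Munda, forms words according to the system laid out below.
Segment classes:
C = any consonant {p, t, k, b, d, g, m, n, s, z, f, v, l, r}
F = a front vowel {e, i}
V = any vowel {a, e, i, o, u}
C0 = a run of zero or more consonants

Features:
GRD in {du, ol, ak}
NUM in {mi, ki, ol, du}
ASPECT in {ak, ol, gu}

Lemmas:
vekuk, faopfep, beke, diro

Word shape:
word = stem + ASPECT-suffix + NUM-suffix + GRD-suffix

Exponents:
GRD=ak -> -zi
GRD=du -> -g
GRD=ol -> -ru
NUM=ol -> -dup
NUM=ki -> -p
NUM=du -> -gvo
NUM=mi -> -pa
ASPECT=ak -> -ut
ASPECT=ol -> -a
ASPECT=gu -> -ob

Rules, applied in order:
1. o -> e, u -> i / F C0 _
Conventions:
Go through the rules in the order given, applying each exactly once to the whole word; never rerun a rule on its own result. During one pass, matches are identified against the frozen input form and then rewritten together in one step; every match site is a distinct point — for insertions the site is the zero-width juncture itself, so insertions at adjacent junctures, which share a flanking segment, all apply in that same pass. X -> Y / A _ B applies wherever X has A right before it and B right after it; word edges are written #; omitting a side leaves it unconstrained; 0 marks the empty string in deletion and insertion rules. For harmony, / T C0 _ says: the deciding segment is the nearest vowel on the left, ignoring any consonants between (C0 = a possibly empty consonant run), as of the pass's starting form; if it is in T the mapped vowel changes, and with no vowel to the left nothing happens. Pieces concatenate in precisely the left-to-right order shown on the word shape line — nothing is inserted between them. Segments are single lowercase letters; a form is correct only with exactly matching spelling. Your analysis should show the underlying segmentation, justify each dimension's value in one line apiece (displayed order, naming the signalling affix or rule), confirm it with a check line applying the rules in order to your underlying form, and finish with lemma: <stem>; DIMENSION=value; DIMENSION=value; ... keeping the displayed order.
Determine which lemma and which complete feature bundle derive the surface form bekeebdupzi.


underlying: beke-ob-dup-zi
GRD=ak - signalled by the affix -zi
NUM=ol - signalled by the affix -dup
ASPECT=gu - signalled by the affix -ob
check: bekeobdupzi -> bekeebdupzi
lemma: beke; GRD=ak; NUM=ol; ASPECT=gu


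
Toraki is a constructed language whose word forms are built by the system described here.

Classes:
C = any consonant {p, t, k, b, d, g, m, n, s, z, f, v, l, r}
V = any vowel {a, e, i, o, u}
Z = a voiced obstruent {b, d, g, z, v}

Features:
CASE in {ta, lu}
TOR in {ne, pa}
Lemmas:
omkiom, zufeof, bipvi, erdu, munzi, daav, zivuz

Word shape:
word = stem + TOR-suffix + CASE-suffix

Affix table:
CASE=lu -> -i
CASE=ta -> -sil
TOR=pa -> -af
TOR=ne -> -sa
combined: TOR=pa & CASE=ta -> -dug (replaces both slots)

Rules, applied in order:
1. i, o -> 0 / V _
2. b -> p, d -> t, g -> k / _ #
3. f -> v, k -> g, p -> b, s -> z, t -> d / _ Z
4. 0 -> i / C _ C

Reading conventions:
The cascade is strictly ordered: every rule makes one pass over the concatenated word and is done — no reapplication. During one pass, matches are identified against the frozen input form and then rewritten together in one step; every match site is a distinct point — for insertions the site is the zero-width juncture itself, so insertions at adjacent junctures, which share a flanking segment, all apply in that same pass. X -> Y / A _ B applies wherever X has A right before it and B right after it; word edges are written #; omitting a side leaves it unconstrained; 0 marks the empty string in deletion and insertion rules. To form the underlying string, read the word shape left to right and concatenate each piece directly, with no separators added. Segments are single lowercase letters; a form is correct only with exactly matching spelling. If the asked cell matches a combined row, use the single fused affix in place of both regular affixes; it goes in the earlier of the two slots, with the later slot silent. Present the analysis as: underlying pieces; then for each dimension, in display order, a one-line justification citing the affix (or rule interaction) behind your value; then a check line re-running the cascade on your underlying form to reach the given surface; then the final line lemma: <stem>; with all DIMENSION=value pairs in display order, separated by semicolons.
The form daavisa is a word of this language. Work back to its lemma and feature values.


underlying: daav-sa-i
CASE=lu - signalled by the affix -i
TOR=ne - signalled by the affix -sa
check: daavsai -> daavsa -> daavsa -> daavsa -> daavisa
lemma: daav; CASE=lu; TOR=ne


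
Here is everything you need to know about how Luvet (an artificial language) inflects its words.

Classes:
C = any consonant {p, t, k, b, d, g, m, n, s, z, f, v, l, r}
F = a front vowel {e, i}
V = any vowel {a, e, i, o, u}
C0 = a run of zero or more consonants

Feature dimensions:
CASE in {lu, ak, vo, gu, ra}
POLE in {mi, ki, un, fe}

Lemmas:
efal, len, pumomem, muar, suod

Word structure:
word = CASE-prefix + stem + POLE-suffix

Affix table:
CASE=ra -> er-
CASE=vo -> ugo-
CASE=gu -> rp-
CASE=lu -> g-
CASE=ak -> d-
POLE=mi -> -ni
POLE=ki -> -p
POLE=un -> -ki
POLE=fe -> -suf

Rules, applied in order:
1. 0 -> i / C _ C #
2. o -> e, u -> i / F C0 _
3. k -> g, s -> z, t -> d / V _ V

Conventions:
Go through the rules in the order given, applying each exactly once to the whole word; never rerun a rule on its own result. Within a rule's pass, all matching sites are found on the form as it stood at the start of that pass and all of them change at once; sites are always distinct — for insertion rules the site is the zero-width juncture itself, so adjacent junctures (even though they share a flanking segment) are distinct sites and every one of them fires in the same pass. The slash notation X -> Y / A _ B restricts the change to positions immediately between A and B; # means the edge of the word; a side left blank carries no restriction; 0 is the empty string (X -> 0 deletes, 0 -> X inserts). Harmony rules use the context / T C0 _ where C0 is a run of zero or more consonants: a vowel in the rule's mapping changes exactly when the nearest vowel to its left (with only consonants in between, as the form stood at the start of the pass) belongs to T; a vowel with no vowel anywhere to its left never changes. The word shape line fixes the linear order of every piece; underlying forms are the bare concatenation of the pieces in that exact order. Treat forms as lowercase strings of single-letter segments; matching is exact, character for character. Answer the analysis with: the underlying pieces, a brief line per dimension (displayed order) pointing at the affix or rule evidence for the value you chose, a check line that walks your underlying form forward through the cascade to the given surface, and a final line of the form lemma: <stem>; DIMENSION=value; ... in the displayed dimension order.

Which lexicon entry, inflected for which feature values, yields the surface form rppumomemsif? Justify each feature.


underlying: rp-pumomem-suf
CASE=gu - signalled by the affix rp-
POLE=fe - signalled by the affix -suf
check: rppumomemsuf -> rppumomemsuf -> rppumomemsif -> rppumomemsif
lemma: pumomem; CASE=gu; POLE=fe


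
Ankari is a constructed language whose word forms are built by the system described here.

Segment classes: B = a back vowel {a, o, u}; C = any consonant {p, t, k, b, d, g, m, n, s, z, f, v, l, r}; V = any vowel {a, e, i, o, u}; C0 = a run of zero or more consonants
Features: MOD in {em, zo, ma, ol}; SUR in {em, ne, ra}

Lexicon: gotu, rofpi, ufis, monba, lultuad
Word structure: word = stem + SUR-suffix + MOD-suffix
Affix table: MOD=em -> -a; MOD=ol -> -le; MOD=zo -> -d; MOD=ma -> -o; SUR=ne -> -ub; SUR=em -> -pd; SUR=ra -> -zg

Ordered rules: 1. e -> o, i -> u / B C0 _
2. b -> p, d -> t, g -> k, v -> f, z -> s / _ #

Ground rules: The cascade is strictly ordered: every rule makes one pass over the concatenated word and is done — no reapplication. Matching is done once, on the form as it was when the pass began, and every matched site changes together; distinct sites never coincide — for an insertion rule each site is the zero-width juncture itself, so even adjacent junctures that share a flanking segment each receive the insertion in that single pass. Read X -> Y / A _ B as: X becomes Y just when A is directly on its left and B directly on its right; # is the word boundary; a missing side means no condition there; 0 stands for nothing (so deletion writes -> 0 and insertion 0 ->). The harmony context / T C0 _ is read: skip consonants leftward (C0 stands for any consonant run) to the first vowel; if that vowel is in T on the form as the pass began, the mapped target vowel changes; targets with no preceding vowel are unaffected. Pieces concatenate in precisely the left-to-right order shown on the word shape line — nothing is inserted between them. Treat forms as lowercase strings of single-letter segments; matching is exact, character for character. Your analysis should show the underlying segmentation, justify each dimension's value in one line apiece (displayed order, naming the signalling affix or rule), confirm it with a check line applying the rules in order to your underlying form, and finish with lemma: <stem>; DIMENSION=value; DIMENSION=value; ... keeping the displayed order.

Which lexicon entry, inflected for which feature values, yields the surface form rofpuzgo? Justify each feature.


underlying: rofpi-zg-o
MOD=ma - signalled by the affix -o
SUR=ra - signalled by the affix -zg
check: rofpizgo -> rofpuzgo -> rofpuzgo
lemma: rofpi; MOD=ma; SUR=ra


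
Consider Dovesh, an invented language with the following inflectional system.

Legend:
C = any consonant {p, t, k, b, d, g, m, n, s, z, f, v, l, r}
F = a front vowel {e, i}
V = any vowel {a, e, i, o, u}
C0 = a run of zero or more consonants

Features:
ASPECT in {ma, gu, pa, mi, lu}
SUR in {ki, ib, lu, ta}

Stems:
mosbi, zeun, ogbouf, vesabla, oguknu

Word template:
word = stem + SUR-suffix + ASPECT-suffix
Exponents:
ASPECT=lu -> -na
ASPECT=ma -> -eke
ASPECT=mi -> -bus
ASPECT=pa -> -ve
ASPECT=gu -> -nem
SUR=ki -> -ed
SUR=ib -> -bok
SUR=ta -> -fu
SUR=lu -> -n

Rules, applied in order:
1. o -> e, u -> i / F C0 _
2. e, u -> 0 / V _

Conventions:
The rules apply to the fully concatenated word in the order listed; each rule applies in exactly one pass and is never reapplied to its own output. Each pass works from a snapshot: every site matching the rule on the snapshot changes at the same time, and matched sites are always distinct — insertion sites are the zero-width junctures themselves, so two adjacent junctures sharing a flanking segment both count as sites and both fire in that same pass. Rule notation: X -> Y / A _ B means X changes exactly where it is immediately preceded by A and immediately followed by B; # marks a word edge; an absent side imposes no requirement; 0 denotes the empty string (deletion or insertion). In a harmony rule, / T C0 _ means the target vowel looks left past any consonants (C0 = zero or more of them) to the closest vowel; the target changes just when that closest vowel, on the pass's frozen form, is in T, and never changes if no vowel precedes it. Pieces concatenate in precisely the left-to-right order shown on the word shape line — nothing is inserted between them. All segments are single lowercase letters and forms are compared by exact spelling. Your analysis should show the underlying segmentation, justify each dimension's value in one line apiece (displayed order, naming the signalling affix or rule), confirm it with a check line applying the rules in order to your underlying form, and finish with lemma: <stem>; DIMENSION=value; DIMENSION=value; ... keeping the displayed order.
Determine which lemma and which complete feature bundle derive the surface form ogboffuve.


underlying: ogbouf-fu-ve
ASPECT=pa - signalled by the affix -ve
SUR=ta - signalled by the affix -fu
check: ogbouffuve -> ogbouffuve -> ogboffuve
lemma: ogbouf; ASPECT=pa; SUR=ta


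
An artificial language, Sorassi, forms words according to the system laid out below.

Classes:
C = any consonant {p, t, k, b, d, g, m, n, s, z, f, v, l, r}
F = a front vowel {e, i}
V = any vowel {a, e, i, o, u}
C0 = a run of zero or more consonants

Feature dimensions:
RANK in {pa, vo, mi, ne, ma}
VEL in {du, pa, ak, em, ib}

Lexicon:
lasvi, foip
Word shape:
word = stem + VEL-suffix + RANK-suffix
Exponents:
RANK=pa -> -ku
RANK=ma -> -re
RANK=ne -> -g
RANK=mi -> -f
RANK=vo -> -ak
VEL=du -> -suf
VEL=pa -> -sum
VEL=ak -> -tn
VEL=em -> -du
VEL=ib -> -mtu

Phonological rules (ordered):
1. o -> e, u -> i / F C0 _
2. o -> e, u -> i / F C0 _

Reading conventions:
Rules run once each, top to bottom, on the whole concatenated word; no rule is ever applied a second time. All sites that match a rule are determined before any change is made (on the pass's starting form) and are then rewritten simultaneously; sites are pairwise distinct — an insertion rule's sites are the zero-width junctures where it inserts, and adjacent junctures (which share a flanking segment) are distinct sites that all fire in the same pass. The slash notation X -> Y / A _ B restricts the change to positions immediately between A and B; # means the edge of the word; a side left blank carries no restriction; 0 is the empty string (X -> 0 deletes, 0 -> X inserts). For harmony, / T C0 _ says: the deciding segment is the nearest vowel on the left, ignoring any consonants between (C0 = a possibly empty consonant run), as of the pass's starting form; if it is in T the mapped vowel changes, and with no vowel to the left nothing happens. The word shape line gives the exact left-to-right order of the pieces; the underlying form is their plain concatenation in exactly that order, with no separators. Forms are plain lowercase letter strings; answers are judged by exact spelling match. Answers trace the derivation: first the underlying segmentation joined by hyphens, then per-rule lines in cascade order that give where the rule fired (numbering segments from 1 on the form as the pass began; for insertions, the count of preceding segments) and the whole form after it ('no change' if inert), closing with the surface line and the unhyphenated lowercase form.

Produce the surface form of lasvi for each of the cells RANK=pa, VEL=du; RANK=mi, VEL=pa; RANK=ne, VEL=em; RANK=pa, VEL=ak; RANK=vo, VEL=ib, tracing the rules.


cell RANK=pa, VEL=du:
underlying: lasvi-suf-ku
1. o -> e, u -> i / F C0 _: fires at position(s) 7: lasvisifku
2. o -> e, u -> i / F C0 _: fires at position(s) 10: lasvisifki
surface: lasvisifki

cell RANK=mi, VEL=pa:
underlying: lasvi-sum-f
1. o -> e, u -> i / F C0 _: fires at position(s) 7: lasvisimf
2. o -> e, u -> i / F C0 _: no change
surface: lasvisimf

cell RANK=ne, VEL=em:
underlying: lasvi-du-g
1. o -> e, u -> i / F C0 _: fires at position(s) 7: lasvidig
2. o -> e, u -> i / F C0 _: no change
surface: lasvidig

cell RANK=pa, VEL=ak:
underlying: lasvi-tn-ku
1. o -> e, u -> i / F C0 _: fires at position(s) 9: lasvitnki
2. o -> e, u -> i / F C0 _: no change
surface: lasvitnki

cell RANK=vo, VEL=ib:
underlying: lasvi-mtu-ak
1. o -> e, u -> i / F C0 _: fires at position(s) 8: lasvimtiak
2. o -> e, u -> i / F C0 _: no change
surface: lasvimtiak
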